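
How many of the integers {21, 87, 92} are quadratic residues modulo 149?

0

(21/149) = -1 → non-residue.
(87/149) = -1 → non-residue.
(92/149) = -1 → non-residue.
Total quadratic residues among the 3: 0.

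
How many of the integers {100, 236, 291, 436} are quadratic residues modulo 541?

(100/541) = +1 → QR.
(236/541) = -1 → non-residue.
(291/541) = -1 → non-residue.
(436/541) = +1 → QR.
Total quadratic residues among the 4: 2.

2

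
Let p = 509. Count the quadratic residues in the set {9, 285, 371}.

(9/509) = +1 → QR.
(285/509) = +1 → QR.
(371/509) = +1 → QR.
Total quadratic residues among the 3: 3.

3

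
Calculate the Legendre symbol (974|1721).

1

Pull out 2: since 1721 ≡ 1 (mod 8), (2/1721) = +1.
Reciprocity: 487 ≡ 3 and 1721 ≡ 1 (mod 4), so (487/1721) = +(1721/487).
Reduce top mod 487: now compute (260/487).
Pull out 2^2: since 487 ≡ 7 (mod 8), (2/487) = +1, so (2/487)^2 = +1.
Reciprocity: 65 ≡ 1 and 487 ≡ 3 (mod 4), so (65/487) = +(487/65).
Reduce top mod 65: now compute (32/65).
Pull out 2^5: since 65 ≡ 1 (mod 8), (2/65) = +1, so (2/65)^5 = +1.
Reached (1/65) = 1. Collecting the sign flips along the way, the symbol is +1.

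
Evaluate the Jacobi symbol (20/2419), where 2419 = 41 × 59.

Pull out 2^2: since 2419 ≡ 3 (mod 8), (2/2419) = -1, so (2/2419)^2 = +1.
Reciprocity: 5 ≡ 1 and 2419 ≡ 3 (mod 4), so (5/2419) = +(2419/5).
Reduce top mod 5: now compute (4/5).
Pull out 2^2: since 5 ≡ 5 (mod 8), (2/5) = -1, so (2/5)^2 = +1.
Reached (1/5) = 1. Collecting the sign flips along the way, the symbol is +1.

1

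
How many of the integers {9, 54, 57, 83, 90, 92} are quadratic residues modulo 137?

1

(9/137) = +1 → QR.
(54/137) = -1 → non-residue.
(57/137) = -1 → non-residue.
(83/137) = -1 → non-residue.
(90/137) = -1 → non-residue.
(92/137) = -1 → non-residue.
Total quadratic residues among the 6: 1.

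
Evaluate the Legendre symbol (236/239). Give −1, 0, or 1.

-1

Pull out 2^2: since 239 ≡ 7 (mod 8), (2/239) = +1, so (2/239)^2 = +1.
Reciprocity: 59 ≡ 3 and 239 ≡ 3 (mod 4), so (59/239) = −(239/59).
Reduce top mod 59: now compute (3/59).
Reciprocity: 3 ≡ 3 and 59 ≡ 3 (mod 4), so (3/59) = −(59/3).
Reduce top mod 3: now compute (2/3).
Pull out 2: since 3 ≡ 3 (mod 8), (2/3) = -1.
Reached (1/3) = 1. Collecting the sign flips along the way, the symbol is -1.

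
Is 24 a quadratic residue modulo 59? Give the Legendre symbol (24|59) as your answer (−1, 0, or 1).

Pull out 2^3: since 59 ≡ 3 (mod 8), (2/59) = -1, so (2/59)^3 = -1.
Reciprocity: 3 ≡ 3 and 59 ≡ 3 (mod 4), so (3/59) = −(59/3).
Reduce top mod 3: now compute (2/3).
Pull out 2: since 3 ≡ 3 (mod 8), (2/3) = -1.
Reached (1/3) = 1. Collecting the sign flips along the way, the symbol is -1.

-1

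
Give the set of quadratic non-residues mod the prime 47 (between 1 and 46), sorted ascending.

Square k = 1,…,23 (k and 47−k give the same square):
1²=1, 2²=4, 3²=9, 4²=16, 5²=25, 6²=36, 7²≡2, 8²≡17, 9²≡34, 10²≡6, 11²≡27, 12²≡3, 13²≡28, 14²≡8, 15²≡37, 16²≡21, 17²≡7, 18²≡42, 19²≡32, 20²≡24, 21²≡18, 22²≡14, 23²≡12 (mod 47).
The residues are {1, 2, 3, 4, 6, 7, 8, 9, 12, 14, 16, 17, 18, 21, 24, 25, 27, 28, 32, 34, 36, 37, 42}; the non-residues are the remaining 23 nonzero classes.

5,10,11,13,15,19,20,22,23,26,29,30,31,33,35,38,39,40,41,43,44,45,46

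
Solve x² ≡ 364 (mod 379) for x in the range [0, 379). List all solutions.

152, 227

Since 379 ≡ 3 (mod 4), a square root of 364 is 364^((379+1)/4) = 364^95 mod 379.
Repeated squaring: 364^2≡225, 364^4≡218, 364^8≡149, 364^16≡219, 364^32≡207, 364^64≡22 (mod 379).
364^95 = 364^(64+16+8+4+2+1) ≡ 227 (mod 379).
Check: 227² = 51529 ≡ 364 (mod 379). The two roots are 152 and 227.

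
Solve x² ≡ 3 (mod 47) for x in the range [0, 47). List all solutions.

Since 47 ≡ 3 (mod 4), a square root of 3 is 3^((47+1)/4) = 3^12 mod 47.
Repeated squaring: 3^2≡9, 3^4≡34, 3^8≡28 (mod 47).
3^12 = 3^(8+4) ≡ 12 (mod 47).
Check: 12² = 144 ≡ 3 (mod 47). The two roots are 12 and 35.

12, 35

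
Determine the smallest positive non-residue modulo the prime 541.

(2/541) = −1, so 2 is the smallest positive non-residue mod 541.

2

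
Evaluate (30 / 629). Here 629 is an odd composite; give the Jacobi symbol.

Pull out 2: since 629 ≡ 5 (mod 8), (2/629) = -1.
Reciprocity: 15 ≡ 3 and 629 ≡ 1 (mod 4), so (15/629) = +(629/15).
Reduce top mod 15: now compute (14/15).
Pull out 2: since 15 ≡ 7 (mod 8), (2/15) = +1.
Reciprocity: 7 ≡ 3 and 15 ≡ 3 (mod 4), so (7/15) = −(15/7).
Reduce top mod 7: now compute (1/7).
Reached (1/7) = 1. Collecting the sign flips along the way, the symbol is +1.

1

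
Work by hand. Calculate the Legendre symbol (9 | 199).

Reciprocity: 9 ≡ 1 and 199 ≡ 3 (mod 4), so (9/199) = +(199/9).
Reduce top mod 9: now compute (1/9).
Reached (1/9) = 1. Collecting the sign flips along the way, the symbol is +1.

1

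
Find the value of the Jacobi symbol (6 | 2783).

Pull out 2: since 2783 ≡ 7 (mod 8), (2/2783) = +1.
Reciprocity: 3 ≡ 3 and 2783 ≡ 3 (mod 4), so (3/2783) = −(2783/3).
Reduce top mod 3: now compute (2/3).
Pull out 2: since 3 ≡ 3 (mod 8), (2/3) = -1.
Reached (1/3) = 1. Collecting the sign flips along the way, the symbol is +1.

1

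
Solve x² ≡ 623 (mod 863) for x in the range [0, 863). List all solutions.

Since 863 ≡ 3 (mod 4), a square root of 623 is 623^((863+1)/4) = 623^216 mod 863.
Repeated squaring: 623^2≡642, 623^4≡513, 623^8≡817, 623^16≡390, 623^32≡212, 623^64≡68, 623^128≡309 (mod 863).
623^216 = 623^(128+64+16+8) ≡ 531 (mod 863).
Check: 531² = 281961 ≡ 623 (mod 863). The two roots are 332 and 531.

332, 531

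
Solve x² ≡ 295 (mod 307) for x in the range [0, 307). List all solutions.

Since 307 ≡ 3 (mod 4), a square root of 295 is 295^((307+1)/4) = 295^77 mod 307.
Repeated squaring: 295^2≡144, 295^4≡167, 295^8≡259, 295^16≡155, 295^32≡79, 295^64≡101 (mod 307).
295^77 = 295^(64+8+4+1) ≡ 70 (mod 307).
Check: 70² = 4900 ≡ 295 (mod 307). The two roots are 70 and 237.

70, 237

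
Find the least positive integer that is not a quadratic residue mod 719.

(2/719) = +1, so 2 is a residue.
(3/719) = +1, so 3 is a residue.
(4/719) = +1, so 4 is a residue.
(5/719) = +1, so 5 is a residue.
(6/719) = +1, so 6 is a residue.
(7/719) = +1, so 7 is a residue.
(8/719) = +1, so 8 is a residue.
(9/719) = +1, so 9 is a residue.
(10/719) = +1, so 10 is a residue.
(11/719) = −1, so 11 is the smallest positive non-residue mod 719.

11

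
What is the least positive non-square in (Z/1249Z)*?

(2/1249) = +1, so 2 is a residue.
(3/1249) = +1, so 3 is a residue.
(4/1249) = +1, so 4 is a residue.
(5/1249) = +1, so 5 is a residue.
(6/1249) = +1, so 6 is a residue.
(7/1249) = −1, so 7 is the smallest positive non-residue mod 1249.

7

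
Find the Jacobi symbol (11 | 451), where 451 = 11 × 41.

Reciprocity: 11 ≡ 3 and 451 ≡ 3 (mod 4), so (11/451) = −(451/11).
Reduce top mod 11: now compute (0/11).
Top reduces to 0: gcd > 1, so the symbol is 0.

0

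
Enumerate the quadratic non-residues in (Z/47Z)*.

Square k = 1,…,23 (k and 47−k give the same square):
1²=1, 2²=4, 3²=9, 4²=16, 5²=25, 6²=36, 7²≡2, 8²≡17, 9²≡34, 10²≡6, 11²≡27, 12²≡3, 13²≡28, 14²≡8, 15²≡37, 16²≡21, 17²≡7, 18²≡42, 19²≡32, 20²≡24, 21²≡18, 22²≡14, 23²≡12 (mod 47).
The residues are {1, 2, 3, 4, 6, 7, 8, 9, 12, 14, 16, 17, 18, 21, 24, 25, 27, 28, 32, 34, 36, 37, 42}; the non-residues are the remaining 23 nonzero classes.

5, 10, 11, 13, 15, 19, 20, 22, 23, 26, 29, 30, 31, 33, 35, 38, 39, 40, 41, 43, 44, 45, 46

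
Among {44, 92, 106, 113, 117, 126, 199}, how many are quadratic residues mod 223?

3

(44/223) = -1 → non-residue.
(92/223) = -1 → non-residue.
(106/223) = +1 → QR.
(113/223) = -1 → non-residue.
(117/223) = -1 → non-residue.
(126/223) = +1 → QR.
(199/223) = +1 → QR.
Total quadratic residues among the 7: 3.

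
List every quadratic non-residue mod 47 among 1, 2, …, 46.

5,10,11,13,15,19,20,22,23,26,29,30,31,33,35,38,39,40,41,43,44,45,46

Square k = 1,…,23 (k and 47−k give the same square):
1²=1, 2²=4, 3²=9, 4²=16, 5²=25, 6²=36, 7²≡2, 8²≡17, 9²≡34, 10²≡6, 11²≡27, 12²≡3, 13²≡28, 14²≡8, 15²≡37, 16²≡21, 17²≡7, 18²≡42, 19²≡32, 20²≡24, 21²≡18, 22²≡14, 23²≡12 (mod 47).
The residues are {1, 2, 3, 4, 6, 7, 8, 9, 12, 14, 16, 17, 18, 21, 24, 25, 27, 28, 32, 34, 36, 37, 42}; the non-residues are the remaining 23 nonzero classes.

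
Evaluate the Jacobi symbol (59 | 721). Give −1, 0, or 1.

-1

Reciprocity: 59 ≡ 3 and 721 ≡ 1 (mod 4), so (59/721) = +(721/59).
Reduce top mod 59: now compute (13/59).
Reciprocity: 13 ≡ 1 and 59 ≡ 3 (mod 4), so (13/59) = +(59/13).
Reduce top mod 13: now compute (7/13).
Reciprocity: 7 ≡ 3 and 13 ≡ 1 (mod 4), so (7/13) = +(13/7).
Reduce top mod 7: now compute (6/7).
Pull out 2: since 7 ≡ 7 (mod 8), (2/7) = +1.
Reciprocity: 3 ≡ 3 and 7 ≡ 3 (mod 4), so (3/7) = −(7/3).
Reduce top mod 3: now compute (1/3).
Reached (1/3) = 1. Collecting the sign flips along the way, the symbol is -1.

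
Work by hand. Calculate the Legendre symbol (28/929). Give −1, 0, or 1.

Pull out 2^2: since 929 ≡ 1 (mod 8), (2/929) = +1, so (2/929)^2 = +1.
Reciprocity: 7 ≡ 3 and 929 ≡ 1 (mod 4), so (7/929) = +(929/7).
Reduce top mod 7: now compute (5/7).
Reciprocity: 5 ≡ 1 and 7 ≡ 3 (mod 4), so (5/7) = +(7/5).
Reduce top mod 5: now compute (2/5).
Pull out 2: since 5 ≡ 5 (mod 8), (2/5) = -1.
Reached (1/5) = 1. Collecting the sign flips along the way, the symbol is -1.

-1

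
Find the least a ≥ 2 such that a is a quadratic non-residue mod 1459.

2

(2/1459) = −1, so 2 is the smallest positive non-residue mod 1459.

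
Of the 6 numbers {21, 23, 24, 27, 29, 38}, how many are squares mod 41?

2

(21/41) = +1 → QR.
(23/41) = +1 → QR.
(24/41) = -1 → non-residue.
(27/41) = -1 → non-residue.
(29/41) = -1 → non-residue.
(38/41) = -1 → non-residue.
Total quadratic residues among the 6: 2.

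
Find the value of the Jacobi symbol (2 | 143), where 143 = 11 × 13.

Pull out 2: since 143 ≡ 7 (mod 8), (2/143) = +1.
Reached (1/143) = 1. Collecting the sign flips along the way, the symbol is +1.

1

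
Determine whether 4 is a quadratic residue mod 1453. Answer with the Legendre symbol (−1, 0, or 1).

1

Pull out 2^2: since 1453 ≡ 5 (mod 8), (2/1453) = -1, so (2/1453)^2 = +1.
Reached (1/1453) = 1. Collecting the sign flips along the way, the symbol is +1.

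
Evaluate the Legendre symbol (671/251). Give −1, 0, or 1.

Euler's criterion: (671/251) ≡ 169^125 (mod 251).
169^2 ≡ 198 (mod 251)
169^4 ≡ 48 (mod 251)
169^8 ≡ 45 (mod 251)
169^16 ≡ 17 (mod 251)
169^32 ≡ 38 (mod 251)
169^64 ≡ 189 (mod 251)
169^125 = 169^(64+32+16+8+4+1) ≡ 1 (mod 251).
Result is 1, so (671/251) = 1.

1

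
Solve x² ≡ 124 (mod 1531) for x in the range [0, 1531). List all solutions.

136, 1395

Since 1531 ≡ 3 (mod 4), a square root of 124 is 124^((1531+1)/4) = 124^383 mod 1531.
Repeated squaring: 124^2≡66, 124^4≡1294, 124^8≡1053, 124^16≡365, 124^32≡28, 124^64≡784, 124^128≡725, 124^256≡492 (mod 1531).
124^383 = 124^(256+64+32+16+8+4+2+1) ≡ 1395 (mod 1531).
Check: 1395² = 1946025 ≡ 124 (mod 1531). The two roots are 136 and 1395.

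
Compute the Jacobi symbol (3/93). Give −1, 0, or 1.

0

Reciprocity: 3 ≡ 3 and 93 ≡ 1 (mod 4), so (3/93) = +(93/3).
Reduce top mod 3: now compute (0/3).
Top reduces to 0: gcd > 1, so the symbol is 0.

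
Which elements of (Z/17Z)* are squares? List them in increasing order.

Square k = 1,…,8 (k and 17−k give the same square):
1²=1, 2²=4, 3²=9, 4²=16, 5²≡8, 6²≡2, 7²≡15, 8²≡13 (mod 17).
So the quadratic residues mod 17 are {1, 2, 4, 8, 9, 13, 15, 16}.

1 2 4 8 9 13 15 16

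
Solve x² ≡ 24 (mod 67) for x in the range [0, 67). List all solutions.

Since 67 ≡ 3 (mod 4), a square root of 24 is 24^((67+1)/4) = 24^17 mod 67.
Repeated squaring: 24^2≡40, 24^4≡59, 24^8≡64, 24^16≡9 (mod 67).
24^17 = 24^(16+1) ≡ 15 (mod 67).
Check: 15² = 225 ≡ 24 (mod 67). The two roots are 15 and 52.

15, 52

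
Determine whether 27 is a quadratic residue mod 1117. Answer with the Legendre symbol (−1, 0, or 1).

1

Euler's criterion: (27/1117) ≡ 27^558 (mod 1117).
27^2 ≡ 729 (mod 1117)
27^4 ≡ 866 (mod 1117)
27^8 ≡ 449 (mod 1117)
27^16 ≡ 541 (mod 1117)
27^32 ≡ 27 (mod 1117)
27^64 ≡ 729 (mod 1117)
27^128 ≡ 866 (mod 1117)
27^256 ≡ 449 (mod 1117)
27^512 ≡ 541 (mod 1117)
27^558 = 27^(512+32+8+4+2) ≡ 1 (mod 1117).
Result is 1, so (27/1117) = 1.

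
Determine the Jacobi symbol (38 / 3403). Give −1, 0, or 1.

Pull out 2: since 3403 ≡ 3 (mod 8), (2/3403) = -1.
Reciprocity: 19 ≡ 3 and 3403 ≡ 3 (mod 4), so (19/3403) = −(3403/19).
Reduce top mod 19: now compute (2/19).
Pull out 2: since 19 ≡ 3 (mod 8), (2/19) = -1.
Reached (1/19) = 1. Collecting the sign flips along the way, the symbol is -1.

-1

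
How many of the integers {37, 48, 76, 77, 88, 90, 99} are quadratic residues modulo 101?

4

(37/101) = +1 → QR.
(48/101) = -1 → non-residue.
(76/101) = +1 → QR.
(77/101) = +1 → QR.
(88/101) = +1 → QR.
(90/101) = -1 → non-residue.
(99/101) = -1 → non-residue.
Total quadratic residues among the 7: 4.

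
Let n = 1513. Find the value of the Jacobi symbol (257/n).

Reciprocity: 257 ≡ 1 and 1513 ≡ 1 (mod 4), so (257/1513) = +(1513/257).
Reduce top mod 257: now compute (228/257).
Pull out 2^2: since 257 ≡ 1 (mod 8), (2/257) = +1, so (2/257)^2 = +1.
Reciprocity: 57 ≡ 1 and 257 ≡ 1 (mod 4), so (57/257) = +(257/57).
Reduce top mod 57: now compute (29/57).
Reciprocity: 29 ≡ 1 and 57 ≡ 1 (mod 4), so (29/57) = +(57/29).
Reduce top mod 29: now compute (28/29).
Pull out 2^2: since 29 ≡ 5 (mod 8), (2/29) = -1, so (2/29)^2 = +1.
Reciprocity: 7 ≡ 3 and 29 ≡ 1 (mod 4), so (7/29) = +(29/7).
Reduce top mod 7: now compute (1/7).
Reached (1/7) = 1. Collecting the sign flips along the way, the symbol is +1.

1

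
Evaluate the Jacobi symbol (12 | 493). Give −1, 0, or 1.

1

Pull out 2^2: since 493 ≡ 5 (mod 8), (2/493) = -1, so (2/493)^2 = +1.
Reciprocity: 3 ≡ 3 and 493 ≡ 1 (mod 4), so (3/493) = +(493/3).
Reduce top mod 3: now compute (1/3).
Reached (1/3) = 1. Collecting the sign flips along the way, the symbol is +1.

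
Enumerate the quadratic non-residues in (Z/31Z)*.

3, 6, 11, 12, 13, 15, 17, 21, 22, 23, 24, 26, 27, 29, 30

Square k = 1,…,15 (k and 31−k give the same square):
1²=1, 2²=4, 3²=9, 4²=16, 5²=25, 6²≡5, 7²≡18, 8²≡2, 9²≡19, 10²≡7, 11²≡28, 12²≡20, 13²≡14, 14²≡10, 15²≡8 (mod 31).
The residues are {1, 2, 4, 5, 7, 8, 9, 10, 14, 16, 18, 19, 20, 25, 28}; the non-residues are the remaining 15 nonzero classes.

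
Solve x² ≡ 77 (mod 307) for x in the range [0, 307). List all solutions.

Since 307 ≡ 3 (mod 4), a square root of 77 is 77^((307+1)/4) = 77^77 mod 307.
Repeated squaring: 77^2≡96, 77^4≡6, 77^8≡36, 77^16≡68, 77^32≡19, 77^64≡54 (mod 307).
77^77 = 77^(64+8+4+1) ≡ 153 (mod 307).
Check: 153² = 23409 ≡ 77 (mod 307). The two roots are 153 and 154.

153, 154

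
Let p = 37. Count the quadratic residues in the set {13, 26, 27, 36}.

(13/37) = -1 → non-residue.
(26/37) = +1 → QR.
(27/37) = +1 → QR.
(36/37) = +1 → QR.
Total quadratic residues among the 4: 3.

3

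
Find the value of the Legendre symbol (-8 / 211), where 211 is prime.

Euler's criterion: (-8/211) ≡ 203^105 (mod 211).
203^2 ≡ 64 (mod 211)
203^4 ≡ 87 (mod 211)
203^8 ≡ 184 (mod 211)
203^16 ≡ 96 (mod 211)
203^32 ≡ 143 (mod 211)
203^64 ≡ 193 (mod 211)
203^105 = 203^(64+32+8+1) ≡ 1 (mod 211).
Result is 1, so (-8/211) = 1.

1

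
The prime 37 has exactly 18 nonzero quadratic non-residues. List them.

2 5 6 8 13 14 15 17 18 19 20 22 23 24 29 31 32 35

Square k = 1,…,18 (k and 37−k give the same square):
1²=1, 2²=4, 3²=9, 4²=16, 5²=25, 6²=36, 7²≡12, 8²≡27, 9²≡7, 10²≡26, 11²≡10, 12²≡33, 13²≡21, 14²≡11, 15²≡3, 16²≡34, 17²≡30, 18²≡28 (mod 37).
The residues are {1, 3, 4, 7, 9, 10, 11, 12, 16, 21, 25, 26, 27, 28, 30, 33, 34, 36}; the non-residues are the remaining 18 nonzero classes.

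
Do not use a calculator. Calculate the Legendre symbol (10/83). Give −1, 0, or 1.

1

Pull out 2: since 83 ≡ 3 (mod 8), (2/83) = -1.
Reciprocity: 5 ≡ 1 and 83 ≡ 3 (mod 4), so (5/83) = +(83/5).
Reduce top mod 5: now compute (3/5).
Reciprocity: 3 ≡ 3 and 5 ≡ 1 (mod 4), so (3/5) = +(5/3).
Reduce top mod 3: now compute (2/3).
Pull out 2: since 3 ≡ 3 (mod 8), (2/3) = -1.
Reached (1/3) = 1. Collecting the sign flips along the way, the symbol is +1.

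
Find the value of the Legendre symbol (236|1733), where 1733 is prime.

1

Pull out 2^2: since 1733 ≡ 5 (mod 8), (2/1733) = -1, so (2/1733)^2 = +1.
Reciprocity: 59 ≡ 3 and 1733 ≡ 1 (mod 4), so (59/1733) = +(1733/59).
Reduce top mod 59: now compute (22/59).
Pull out 2: since 59 ≡ 3 (mod 8), (2/59) = -1.
Reciprocity: 11 ≡ 3 and 59 ≡ 3 (mod 4), so (11/59) = −(59/11).
Reduce top mod 11: now compute (4/11).
Pull out 2^2: since 11 ≡ 3 (mod 8), (2/11) = -1, so (2/11)^2 = +1.
Reached (1/11) = 1. Collecting the sign flips along the way, the symbol is +1.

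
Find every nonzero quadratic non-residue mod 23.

Square k = 1,…,11 (k and 23−k give the same square):
1²=1, 2²=4, 3²=9, 4²=16, 5²≡2, 6²≡13, 7²≡3, 8²≡18, 9²≡12, 10²≡8, 11²≡6 (mod 23).
The residues are {1, 2, 3, 4, 6, 8, 9, 12, 13, 16, 18}; the non-residues are the remaining 11 nonzero classes.

5,7,10,11,14,15,17,19,20,21,22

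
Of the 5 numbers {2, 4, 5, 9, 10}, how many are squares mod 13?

(2/13) = -1 → non-residue.
(4/13) = +1 → QR.
(5/13) = -1 → non-residue.
(9/13) = +1 → QR.
(10/13) = +1 → QR.
Total quadratic residues among the 5: 3.

3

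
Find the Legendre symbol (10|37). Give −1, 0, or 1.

Euler's criterion: (10/37) ≡ 10^18 (mod 37).
10^2 ≡ 26 (mod 37)
10^4 ≡ 10 (mod 37)
10^8 ≡ 26 (mod 37)
10^16 ≡ 10 (mod 37)
10^18 = 10^(16+2) ≡ 1 (mod 37).
Result is 1, so (10/37) = 1.

1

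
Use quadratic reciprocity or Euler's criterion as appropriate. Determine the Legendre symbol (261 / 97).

First reduce: 261 ≡ 67 (mod 97).
Reciprocity: 67 ≡ 3 and 97 ≡ 1 (mod 4), so (67/97) = +(97/67).
Reduce top mod 67: now compute (30/67).
Pull out 2: since 67 ≡ 3 (mod 8), (2/67) = -1.
Reciprocity: 15 ≡ 3 and 67 ≡ 3 (mod 4), so (15/67) = −(67/15).
Reduce top mod 15: now compute (7/15).
Reciprocity: 7 ≡ 3 and 15 ≡ 3 (mod 4), so (7/15) = −(15/7).
Reduce top mod 7: now compute (1/7).
Reached (1/7) = 1. Collecting the sign flips along the way, the symbol is -1.

-1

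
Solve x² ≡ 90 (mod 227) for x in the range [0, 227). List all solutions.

Since 227 ≡ 3 (mod 4), a square root of 90 is 90^((227+1)/4) = 90^57 mod 227.
Repeated squaring: 90^2≡155, 90^4≡190, 90^8≡7, 90^16≡49, 90^32≡131 (mod 227).
90^57 = 90^(32+16+8+1) ≡ 192 (mod 227).
Check: 192² = 36864 ≡ 90 (mod 227). The two roots are 35 and 192.

35, 192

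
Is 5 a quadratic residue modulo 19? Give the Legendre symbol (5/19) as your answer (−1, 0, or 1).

Reciprocity: 5 ≡ 1 and 19 ≡ 3 (mod 4), so (5/19) = +(19/5).
Reduce top mod 5: now compute (4/5).
Pull out 2^2: since 5 ≡ 5 (mod 8), (2/5) = -1, so (2/5)^2 = +1.
Reached (1/5) = 1. Collecting the sign flips along the way, the symbol is +1.

1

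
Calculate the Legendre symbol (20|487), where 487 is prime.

-1

Euler's criterion: (20/487) ≡ 20^243 (mod 487).
20^2 ≡ 400 (mod 487)
20^4 ≡ 264 (mod 487)
20^8 ≡ 55 (mod 487)
20^16 ≡ 103 (mod 487)
20^32 ≡ 382 (mod 487)
20^64 ≡ 311 (mod 487)
20^128 ≡ 295 (mod 487)
20^243 = 20^(128+64+32+16+2+1) ≡ 486 (mod 487).
Result is 486 ≡ −1, so (20/487) = −1.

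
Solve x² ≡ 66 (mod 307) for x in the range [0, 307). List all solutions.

56, 251

Since 307 ≡ 3 (mod 4), a square root of 66 is 66^((307+1)/4) = 66^77 mod 307.
Repeated squaring: 66^2≡58, 66^4≡294, 66^8≡169, 66^16≡10, 66^32≡100, 66^64≡176 (mod 307).
66^77 = 66^(64+8+4+1) ≡ 251 (mod 307).
Check: 251² = 63001 ≡ 66 (mod 307). The two roots are 56 and 251.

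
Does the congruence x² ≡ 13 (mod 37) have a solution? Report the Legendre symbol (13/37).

Reciprocity: 13 ≡ 1 and 37 ≡ 1 (mod 4), so (13/37) = +(37/13).
Reduce top mod 13: now compute (11/13).
Reciprocity: 11 ≡ 3 and 13 ≡ 1 (mod 4), so (11/13) = +(13/11).
Reduce top mod 11: now compute (2/11).
Pull out 2: since 11 ≡ 3 (mod 8), (2/11) = -1.
Reached (1/11) = 1. Collecting the sign flips along the way, the symbol is -1.

-1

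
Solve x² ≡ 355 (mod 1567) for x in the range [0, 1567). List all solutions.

169, 1398

Since 1567 ≡ 3 (mod 4), a square root of 355 is 355^((1567+1)/4) = 355^392 mod 1567.
Repeated squaring: 355^2≡665, 355^4≡331, 355^8≡1438, 355^16≡971, 355^32≡1074, 355^64≡164, 355^128≡257, 355^256≡235 (mod 1567).
355^392 = 355^(256+128+8) ≡ 169 (mod 1567).
Check: 169² = 28561 ≡ 355 (mod 1567). The two roots are 169 and 1398.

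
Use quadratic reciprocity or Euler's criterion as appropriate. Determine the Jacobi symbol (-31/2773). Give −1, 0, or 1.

First reduce: -31 ≡ 2742 (mod 2773).
Pull out 2: since 2773 ≡ 5 (mod 8), (2/2773) = -1.
Reciprocity: 1371 ≡ 3 and 2773 ≡ 1 (mod 4), so (1371/2773) = +(2773/1371).
Reduce top mod 1371: now compute (31/1371).
Reciprocity: 31 ≡ 3 and 1371 ≡ 3 (mod 4), so (31/1371) = −(1371/31).
Reduce top mod 31: now compute (7/31).
Reciprocity: 7 ≡ 3 and 31 ≡ 3 (mod 4), so (7/31) = −(31/7).
Reduce top mod 7: now compute (3/7).
Reciprocity: 3 ≡ 3 and 7 ≡ 3 (mod 4), so (3/7) = −(7/3).
Reduce top mod 3: now compute (1/3).
Reached (1/3) = 1. Collecting the sign flips along the way, the symbol is +1.

1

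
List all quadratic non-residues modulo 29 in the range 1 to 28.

Square k = 1,…,14 (k and 29−k give the same square):
1²=1, 2²=4, 3²=9, 4²=16, 5²=25, 6²≡7, 7²≡20, 8²≡6, 9²≡23, 10²≡13, 11²≡5, 12²≡28, 13²≡24, 14²≡22 (mod 29).
The residues are {1, 4, 5, 6, 7, 9, 13, 16, 20, 22, 23, 24, 25, 28}; the non-residues are the remaining 14 nonzero classes.

2,3,8,10,11,12,14,15,17,18,19,21,26,27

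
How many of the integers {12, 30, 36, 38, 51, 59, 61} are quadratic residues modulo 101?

(12/101) = -1 → non-residue.
(30/101) = +1 → QR.
(36/101) = +1 → QR.
(38/101) = -1 → non-residue.
(51/101) = -1 → non-residue.
(59/101) = -1 → non-residue.
(61/101) = -1 → non-residue.
Total quadratic residues among the 7: 2.

2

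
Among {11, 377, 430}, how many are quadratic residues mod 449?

2

(11/449) = +1 → QR.
(377/449) = +1 → QR.
(430/449) = -1 → non-residue.
Total quadratic residues among the 3: 2.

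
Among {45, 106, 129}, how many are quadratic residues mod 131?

2

(45/131) = +1 → QR.
(106/131) = -1 → non-residue.
(129/131) = +1 → QR.
Total quadratic residues among the 3: 2.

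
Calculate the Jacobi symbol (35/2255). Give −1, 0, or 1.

0

Reciprocity: 35 ≡ 3 and 2255 ≡ 3 (mod 4), so (35/2255) = −(2255/35).
Reduce top mod 35: now compute (15/35).
Reciprocity: 15 ≡ 3 and 35 ≡ 3 (mod 4), so (15/35) = −(35/15).
Reduce top mod 15: now compute (5/15).
Reciprocity: 5 ≡ 1 and 15 ≡ 3 (mod 4), so (5/15) = +(15/5).
Reduce top mod 5: now compute (0/5).
Top reduces to 0: gcd > 1, so the symbol is 0.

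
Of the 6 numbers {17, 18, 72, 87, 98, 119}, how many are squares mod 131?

0

(17/131) = -1 → non-residue.
(18/131) = -1 → non-residue.
(72/131) = -1 → non-residue.
(87/131) = -1 → non-residue.
(98/131) = -1 → non-residue.
(119/131) = -1 → non-residue.
Total quadratic residues among the 6: 0.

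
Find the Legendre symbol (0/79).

Top reduces to 0: gcd > 1, so the symbol is 0.

0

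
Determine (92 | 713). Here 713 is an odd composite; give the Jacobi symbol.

0

Pull out 2^2: since 713 ≡ 1 (mod 8), (2/713) = +1, so (2/713)^2 = +1.
Reciprocity: 23 ≡ 3 and 713 ≡ 1 (mod 4), so (23/713) = +(713/23).
Reduce top mod 23: now compute (0/23).
Top reduces to 0: gcd > 1, so the symbol is 0.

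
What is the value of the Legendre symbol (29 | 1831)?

1

Reciprocity: 29 ≡ 1 and 1831 ≡ 3 (mod 4), so (29/1831) = +(1831/29).
Reduce top mod 29: now compute (4/29).
Pull out 2^2: since 29 ≡ 5 (mod 8), (2/29) = -1, so (2/29)^2 = +1.
Reached (1/29) = 1. Collecting the sign flips along the way, the symbol is +1.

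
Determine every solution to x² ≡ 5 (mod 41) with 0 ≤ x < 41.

41 ≡ 1 (mod 4), so we find a root by search.
Trying successive values, 13² = 169 ≡ 5 (mod 41). The other root is 41 − 13 = 28.

13, 28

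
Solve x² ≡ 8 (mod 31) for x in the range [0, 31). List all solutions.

15, 16

Since 31 ≡ 3 (mod 4), a square root of 8 is 8^((31+1)/4) = 8^8 mod 31.
Repeated squaring: 8^2≡2, 8^4≡4, 8^8≡16 (mod 31).
8^8 = 8^(8) ≡ 16 (mod 31).
Check: 16² = 256 ≡ 8 (mod 31). The two roots are 15 and 16.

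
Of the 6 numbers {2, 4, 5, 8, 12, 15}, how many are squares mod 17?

4

(2/17) = +1 → QR.
(4/17) = +1 → QR.
(5/17) = -1 → non-residue.
(8/17) = +1 → QR.
(12/17) = -1 → non-residue.
(15/17) = +1 → QR.
Total quadratic residues among the 6: 4.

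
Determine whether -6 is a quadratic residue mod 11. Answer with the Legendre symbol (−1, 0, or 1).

1

First reduce: -6 ≡ 5 (mod 11).
Reciprocity: 5 ≡ 1 and 11 ≡ 3 (mod 4), so (5/11) = +(11/5).
Reduce top mod 5: now compute (1/5).
Reached (1/5) = 1. Collecting the sign flips along the way, the symbol is +1.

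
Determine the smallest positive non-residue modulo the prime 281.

3

(2/281) = +1, so 2 is a residue.
(3/281) = −1, so 3 is the smallest positive non-residue mod 281.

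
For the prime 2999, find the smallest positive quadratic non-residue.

17

(2/2999) = +1, so 2 is a residue.
(3/2999) = +1, so 3 is a residue.
(4/2999) = +1, so 4 is a residue.
(5/2999) = +1, so 5 is a residue.
(6/2999) = +1, so 6 is a residue.
(7/2999) = +1, so 7 is a residue.
(8/2999) = +1, so 8 is a residue.
(9/2999) = +1, so 9 is a residue.
(10/2999) = +1, so 10 is a residue.
(11/2999) = +1, so 11 is a residue.
(12/2999) = +1, so 12 is a residue.
(13/2999) = +1, so 13 is a residue.
(14/2999) = +1, so 14 is a residue.
(15/2999) = +1, so 15 is a residue.
(16/2999) = +1, so 16 is a residue.
(17/2999) = −1, so 17 is the smallest positive non-residue mod 2999.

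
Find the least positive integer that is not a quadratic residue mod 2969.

3

(2/2969) = +1, so 2 is a residue.
(3/2969) = −1, so 3 is the smallest positive non-residue mod 2969.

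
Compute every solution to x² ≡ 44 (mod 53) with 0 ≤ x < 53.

53 ≡ 1 (mod 4), so we find a root by search.
Trying successive values, 16² = 256 ≡ 44 (mod 53). The other root is 53 − 16 = 37.

16, 37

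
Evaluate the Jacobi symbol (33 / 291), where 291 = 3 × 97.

Reciprocity: 33 ≡ 1 and 291 ≡ 3 (mod 4), so (33/291) = +(291/33).
Reduce top mod 33: now compute (27/33).
Reciprocity: 27 ≡ 3 and 33 ≡ 1 (mod 4), so (27/33) = +(33/27).
Reduce top mod 27: now compute (6/27).
Pull out 2: since 27 ≡ 3 (mod 8), (2/27) = -1.
Reciprocity: 3 ≡ 3 and 27 ≡ 3 (mod 4), so (3/27) = −(27/3).
Reduce top mod 3: now compute (0/3).
Top reduces to 0: gcd > 1, so the symbol is 0.

0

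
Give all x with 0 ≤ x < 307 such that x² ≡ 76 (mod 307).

136, 171

Since 307 ≡ 3 (mod 4), a square root of 76 is 76^((307+1)/4) = 76^77 mod 307.
Repeated squaring: 76^2≡250, 76^4≡179, 76^8≡113, 76^16≡182, 76^32≡275, 76^64≡103 (mod 307).
76^77 = 76^(64+8+4+1) ≡ 171 (mod 307).
Check: 171² = 29241 ≡ 76 (mod 307). The two roots are 136 and 171.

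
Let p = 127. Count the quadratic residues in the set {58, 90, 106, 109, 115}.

(58/127) = -1 → non-residue.
(90/127) = -1 → non-residue.
(106/127) = -1 → non-residue.
(109/127) = -1 → non-residue.
(115/127) = +1 → QR.
Total quadratic residues among the 5: 1.

1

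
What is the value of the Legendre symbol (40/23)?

Euler's criterion: (40/23) ≡ 17^11 (mod 23).
17^2 ≡ 13 (mod 23)
17^4 ≡ 8 (mod 23)
17^8 ≡ 18 (mod 23)
17^11 = 17^(8+2+1) ≡ 22 (mod 23).
Result is 22 ≡ −1, so (40/23) = −1.

-1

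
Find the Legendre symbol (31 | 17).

First reduce: 31 ≡ 14 (mod 17).
Pull out 2: since 17 ≡ 1 (mod 8), (2/17) = +1.
Reciprocity: 7 ≡ 3 and 17 ≡ 1 (mod 4), so (7/17) = +(17/7).
Reduce top mod 7: now compute (3/7).
Reciprocity: 3 ≡ 3 and 7 ≡ 3 (mod 4), so (3/7) = −(7/3).
Reduce top mod 3: now compute (1/3).
Reached (1/3) = 1. Collecting the sign flips along the way, the symbol is -1.

-1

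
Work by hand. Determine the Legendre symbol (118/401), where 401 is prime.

-1

Euler's criterion: (118/401) ≡ 118^200 (mod 401).
118^2 ≡ 290 (mod 401)
118^4 ≡ 291 (mod 401)
118^8 ≡ 70 (mod 401)
118^16 ≡ 88 (mod 401)
118^32 ≡ 125 (mod 401)
118^64 ≡ 387 (mod 401)
118^128 ≡ 196 (mod 401)
118^200 = 118^(128+64+8) ≡ 400 (mod 401).
Result is 400 ≡ −1, so (118/401) = −1.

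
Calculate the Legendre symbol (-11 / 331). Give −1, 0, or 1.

First reduce: -11 ≡ 320 (mod 331).
Pull out 2^6: since 331 ≡ 3 (mod 8), (2/331) = -1, so (2/331)^6 = +1.
Reciprocity: 5 ≡ 1 and 331 ≡ 3 (mod 4), so (5/331) = +(331/5).
Reduce top mod 5: now compute (1/5).
Reached (1/5) = 1. Collecting the sign flips along the way, the symbol is +1.

1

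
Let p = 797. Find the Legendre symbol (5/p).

Reciprocity: 5 ≡ 1 and 797 ≡ 1 (mod 4), so (5/797) = +(797/5).
Reduce top mod 5: now compute (2/5).
Pull out 2: since 5 ≡ 5 (mod 8), (2/5) = -1.
Reached (1/5) = 1. Collecting the sign flips along the way, the symbol is -1.

-1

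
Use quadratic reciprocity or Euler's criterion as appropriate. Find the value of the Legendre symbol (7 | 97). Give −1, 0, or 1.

-1

Euler's criterion: (7/97) ≡ 7^48 (mod 97).
7^2 ≡ 49 (mod 97)
7^4 ≡ 73 (mod 97)
7^8 ≡ 91 (mod 97)
7^16 ≡ 36 (mod 97)
7^32 ≡ 35 (mod 97)
7^48 = 7^(32+16) ≡ 96 (mod 97).
Result is 96 ≡ −1, so (7/97) = −1.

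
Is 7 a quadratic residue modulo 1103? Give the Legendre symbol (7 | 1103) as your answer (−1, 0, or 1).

-1

Euler's criterion: (7/1103) ≡ 7^551 (mod 1103).
7^2 ≡ 49 (mod 1103)
7^4 ≡ 195 (mod 1103)
7^8 ≡ 523 (mod 1103)
7^16 ≡ 1088 (mod 1103)
7^32 ≡ 225 (mod 1103)
7^64 ≡ 990 (mod 1103)
7^128 ≡ 636 (mod 1103)
7^256 ≡ 798 (mod 1103)
7^512 ≡ 373 (mod 1103)
7^551 = 7^(512+32+4+2+1) ≡ 1102 (mod 1103).
Result is 1102 ≡ −1, so (7/1103) = −1.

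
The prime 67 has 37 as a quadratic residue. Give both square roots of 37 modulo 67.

29, 38

Since 67 ≡ 3 (mod 4), a square root of 37 is 37^((67+1)/4) = 37^17 mod 67.
Repeated squaring: 37^2≡29, 37^4≡37, 37^8≡29, 37^16≡37 (mod 67).
37^17 = 37^(16+1) ≡ 29 (mod 67).
Check: 29² = 841 ≡ 37 (mod 67). The two roots are 29 and 38.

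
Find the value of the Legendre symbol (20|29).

Pull out 2^2: since 29 ≡ 5 (mod 8), (2/29) = -1, so (2/29)^2 = +1.
Reciprocity: 5 ≡ 1 and 29 ≡ 1 (mod 4), so (5/29) = +(29/5).
Reduce top mod 5: now compute (4/5).
Pull out 2^2: since 5 ≡ 5 (mod 8), (2/5) = -1, so (2/5)^2 = +1.
Reached (1/5) = 1. Collecting the sign flips along the way, the symbol is +1.

1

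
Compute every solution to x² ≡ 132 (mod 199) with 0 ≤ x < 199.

27, 172

Since 199 ≡ 3 (mod 4), a square root of 132 is 132^((199+1)/4) = 132^50 mod 199.
Repeated squaring: 132^2≡111, 132^4≡182, 132^8≡90, 132^16≡140, 132^32≡98 (mod 199).
132^50 = 132^(32+16+2) ≡ 172 (mod 199).
Check: 172² = 29584 ≡ 132 (mod 199). The two roots are 27 and 172.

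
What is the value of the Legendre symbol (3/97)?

Euler's criterion: (3/97) ≡ 3^48 (mod 97).
3^2 ≡ 9 (mod 97)
3^4 ≡ 81 (mod 97)
3^8 ≡ 62 (mod 97)
3^16 ≡ 61 (mod 97)
3^32 ≡ 35 (mod 97)
3^48 = 3^(32+16) ≡ 1 (mod 97).
Result is 1, so (3/97) = 1.

1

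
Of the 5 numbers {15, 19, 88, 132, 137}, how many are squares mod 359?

(15/359) = +1 → QR.
(19/359) = -1 → non-residue.
(88/359) = +1 → QR.
(132/359) = +1 → QR.
(137/359) = -1 → non-residue.
Total quadratic residues among the 5: 3.

3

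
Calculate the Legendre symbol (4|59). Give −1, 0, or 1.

Pull out 2^2: since 59 ≡ 3 (mod 8), (2/59) = -1, so (2/59)^2 = +1.
Reached (1/59) = 1. Collecting the sign flips along the way, the symbol is +1.

1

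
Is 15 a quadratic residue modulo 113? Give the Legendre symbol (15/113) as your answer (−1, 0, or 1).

1

Reciprocity: 15 ≡ 3 and 113 ≡ 1 (mod 4), so (15/113) = +(113/15).
Reduce top mod 15: now compute (8/15).
Pull out 2^3: since 15 ≡ 7 (mod 8), (2/15) = +1, so (2/15)^3 = +1.
Reached (1/15) = 1. Collecting the sign flips along the way, the symbol is +1.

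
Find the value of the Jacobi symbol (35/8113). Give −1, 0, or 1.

0

Reciprocity: 35 ≡ 3 and 8113 ≡ 1 (mod 4), so (35/8113) = +(8113/35).
Reduce top mod 35: now compute (28/35).
Pull out 2^2: since 35 ≡ 3 (mod 8), (2/35) = -1, so (2/35)^2 = +1.
Reciprocity: 7 ≡ 3 and 35 ≡ 3 (mod 4), so (7/35) = −(35/7).
Reduce top mod 7: now compute (0/7).
Top reduces to 0: gcd > 1, so the symbol is 0.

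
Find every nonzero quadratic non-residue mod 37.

Square k = 1,…,18 (k and 37−k give the same square):
1²=1, 2²=4, 3²=9, 4²=16, 5²=25, 6²=36, 7²≡12, 8²≡27, 9²≡7, 10²≡26, 11²≡10, 12²≡33, 13²≡21, 14²≡11, 15²≡3, 16²≡34, 17²≡30, 18²≡28 (mod 37).
The residues are {1, 3, 4, 7, 9, 10, 11, 12, 16, 21, 25, 26, 27, 28, 30, 33, 34, 36}; the non-residues are the remaining 18 nonzero classes.

2 5 6 8 13 14 15 17 18 19 20 22 23 24 29 31 32 35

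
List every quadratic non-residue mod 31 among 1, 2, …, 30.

3,6,11,12,13,15,17,21,22,23,24,26,27,29,30

Square k = 1,…,15 (k and 31−k give the same square):
1²=1, 2²=4, 3²=9, 4²=16, 5²=25, 6²≡5, 7²≡18, 8²≡2, 9²≡19, 10²≡7, 11²≡28, 12²≡20, 13²≡14, 14²≡10, 15²≡8 (mod 31).
The residues are {1, 2, 4, 5, 7, 8, 9, 10, 14, 16, 18, 19, 20, 25, 28}; the non-residues are the remaining 15 nonzero classes.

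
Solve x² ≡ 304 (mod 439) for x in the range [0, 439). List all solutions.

Since 439 ≡ 3 (mod 4), a square root of 304 is 304^((439+1)/4) = 304^110 mod 439.
Repeated squaring: 304^2≡226, 304^4≡152, 304^8≡276, 304^16≡229, 304^32≡200, 304^64≡51 (mod 439).
304^110 = 304^(64+32+8+4+2) ≡ 83 (mod 439).
Check: 83² = 6889 ≡ 304 (mod 439). The two roots are 83 and 356.

83, 356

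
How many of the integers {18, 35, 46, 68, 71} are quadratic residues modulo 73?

(18/73) = +1 → QR.
(35/73) = +1 → QR.
(46/73) = +1 → QR.
(68/73) = -1 → non-residue.
(71/73) = +1 → QR.
Total quadratic residues among the 5: 4.

4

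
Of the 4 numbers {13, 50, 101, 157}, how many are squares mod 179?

2

(13/179) = +1 → QR.
(50/179) = -1 → non-residue.
(101/179) = +1 → QR.
(157/179) = -1 → non-residue.
Total quadratic residues among the 4: 2.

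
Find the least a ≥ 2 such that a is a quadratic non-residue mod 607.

(2/607) = +1, so 2 is a residue.
(3/607) = −1, so 3 is the smallest positive non-residue mod 607.

3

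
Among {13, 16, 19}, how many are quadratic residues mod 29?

2

(13/29) = +1 → QR.
(16/29) = +1 → QR.
(19/29) = -1 → non-residue.
Total quadratic residues among the 3: 2.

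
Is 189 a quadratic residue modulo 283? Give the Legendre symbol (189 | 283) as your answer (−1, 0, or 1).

-1

Euler's criterion: (189/283) ≡ 189^141 (mod 283).
189^2 ≡ 63 (mod 283)
189^4 ≡ 7 (mod 283)
189^8 ≡ 49 (mod 283)
189^16 ≡ 137 (mod 283)
189^32 ≡ 91 (mod 283)
189^64 ≡ 74 (mod 283)
189^128 ≡ 99 (mod 283)
189^141 = 189^(128+8+4+1) ≡ 282 (mod 283).
Result is 282 ≡ −1, so (189/283) = −1.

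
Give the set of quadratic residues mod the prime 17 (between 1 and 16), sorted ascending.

Square k = 1,…,8 (k and 17−k give the same square):
1²=1, 2²=4, 3²=9, 4²=16, 5²≡8, 6²≡2, 7²≡15, 8²≡13 (mod 17).
So the quadratic residues mod 17 are {1, 2, 4, 8, 9, 13, 15, 16}.

1, 2, 4, 8, 9, 13, 15, 16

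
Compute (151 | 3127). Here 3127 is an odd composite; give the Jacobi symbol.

Reciprocity: 151 ≡ 3 and 3127 ≡ 3 (mod 4), so (151/3127) = −(3127/151).
Reduce top mod 151: now compute (107/151).
Reciprocity: 107 ≡ 3 and 151 ≡ 3 (mod 4), so (107/151) = −(151/107).
Reduce top mod 107: now compute (44/107).
Pull out 2^2: since 107 ≡ 3 (mod 8), (2/107) = -1, so (2/107)^2 = +1.
Reciprocity: 11 ≡ 3 and 107 ≡ 3 (mod 4), so (11/107) = −(107/11).
Reduce top mod 11: now compute (8/11).
Pull out 2^3: since 11 ≡ 3 (mod 8), (2/11) = -1, so (2/11)^3 = -1.
Reached (1/11) = 1. Collecting the sign flips along the way, the symbol is +1.

1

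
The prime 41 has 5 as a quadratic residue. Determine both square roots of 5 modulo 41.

41 ≡ 1 (mod 4), so we find a root by search.
Trying successive values, 13² = 169 ≡ 5 (mod 41). The other root is 41 − 13 = 28.

13, 28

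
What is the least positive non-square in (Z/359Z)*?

7

(2/359) = +1, so 2 is a residue.
(3/359) = +1, so 3 is a residue.
(4/359) = +1, so 4 is a residue.
(5/359) = +1, so 5 is a residue.
(6/359) = +1, so 6 is a residue.
(7/359) = −1, so 7 is the smallest positive non-residue mod 359.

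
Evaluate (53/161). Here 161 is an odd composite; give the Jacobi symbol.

Reciprocity: 53 ≡ 1 and 161 ≡ 1 (mod 4), so (53/161) = +(161/53).
Reduce top mod 53: now compute (2/53).
Pull out 2: since 53 ≡ 5 (mod 8), (2/53) = -1.
Reached (1/53) = 1. Collecting the sign flips along the way, the symbol is -1.

-1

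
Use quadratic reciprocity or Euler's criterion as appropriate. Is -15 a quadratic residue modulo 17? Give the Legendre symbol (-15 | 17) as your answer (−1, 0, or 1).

First reduce: -15 ≡ 2 (mod 17).
Pull out 2: since 17 ≡ 1 (mod 8), (2/17) = +1.
Reached (1/17) = 1. Collecting the sign flips along the way, the symbol is +1.

1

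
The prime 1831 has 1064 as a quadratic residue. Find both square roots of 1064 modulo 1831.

Since 1831 ≡ 3 (mod 4), a square root of 1064 is 1064^((1831+1)/4) = 1064^458 mod 1831.
Repeated squaring: 1064^2≡538, 1064^4≡146, 1064^8≡1175, 1064^16≡51, 1064^32≡770, 1064^64≡1487, 1064^128≡1152, 1064^256≡1460 (mod 1831).
1064^458 = 1064^(256+128+64+8+2) ≡ 1264 (mod 1831).
Check: 1264² = 1597696 ≡ 1064 (mod 1831). The two roots are 567 and 1264.

567, 1264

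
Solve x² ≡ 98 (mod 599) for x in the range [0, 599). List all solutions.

36, 563

Since 599 ≡ 3 (mod 4), a square root of 98 is 98^((599+1)/4) = 98^150 mod 599.
Repeated squaring: 98^2≡20, 98^4≡400, 98^8≡67, 98^16≡296, 98^32≡162, 98^64≡487, 98^128≡564 (mod 599).
98^150 = 98^(128+16+4+2) ≡ 36 (mod 599).
Check: 36² = 1296 ≡ 98 (mod 599). The two roots are 36 and 563.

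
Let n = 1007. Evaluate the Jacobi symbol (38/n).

0

Pull out 2: since 1007 ≡ 7 (mod 8), (2/1007) = +1.
Reciprocity: 19 ≡ 3 and 1007 ≡ 3 (mod 4), so (19/1007) = −(1007/19).
Reduce top mod 19: now compute (0/19).
Top reduces to 0: gcd > 1, so the symbol is 0.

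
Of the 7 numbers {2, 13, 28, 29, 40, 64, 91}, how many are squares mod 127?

(2/127) = +1 → QR.
(13/127) = +1 → QR.
(28/127) = -1 → non-residue.
(29/127) = -1 → non-residue.
(40/127) = -1 → non-residue.
(64/127) = +1 → QR.
(91/127) = -1 → non-residue.
Total quadratic residues among the 7: 3.

3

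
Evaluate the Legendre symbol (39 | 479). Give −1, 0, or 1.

Reciprocity: 39 ≡ 3 and 479 ≡ 3 (mod 4), so (39/479) = −(479/39).
Reduce top mod 39: now compute (11/39).
Reciprocity: 11 ≡ 3 and 39 ≡ 3 (mod 4), so (11/39) = −(39/11).
Reduce top mod 11: now compute (6/11).
Pull out 2: since 11 ≡ 3 (mod 8), (2/11) = -1.
Reciprocity: 3 ≡ 3 and 11 ≡ 3 (mod 4), so (3/11) = −(11/3).
Reduce top mod 3: now compute (2/3).
Pull out 2: since 3 ≡ 3 (mod 8), (2/3) = -1.
Reached (1/3) = 1. Collecting the sign flips along the way, the symbol is -1.

-1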